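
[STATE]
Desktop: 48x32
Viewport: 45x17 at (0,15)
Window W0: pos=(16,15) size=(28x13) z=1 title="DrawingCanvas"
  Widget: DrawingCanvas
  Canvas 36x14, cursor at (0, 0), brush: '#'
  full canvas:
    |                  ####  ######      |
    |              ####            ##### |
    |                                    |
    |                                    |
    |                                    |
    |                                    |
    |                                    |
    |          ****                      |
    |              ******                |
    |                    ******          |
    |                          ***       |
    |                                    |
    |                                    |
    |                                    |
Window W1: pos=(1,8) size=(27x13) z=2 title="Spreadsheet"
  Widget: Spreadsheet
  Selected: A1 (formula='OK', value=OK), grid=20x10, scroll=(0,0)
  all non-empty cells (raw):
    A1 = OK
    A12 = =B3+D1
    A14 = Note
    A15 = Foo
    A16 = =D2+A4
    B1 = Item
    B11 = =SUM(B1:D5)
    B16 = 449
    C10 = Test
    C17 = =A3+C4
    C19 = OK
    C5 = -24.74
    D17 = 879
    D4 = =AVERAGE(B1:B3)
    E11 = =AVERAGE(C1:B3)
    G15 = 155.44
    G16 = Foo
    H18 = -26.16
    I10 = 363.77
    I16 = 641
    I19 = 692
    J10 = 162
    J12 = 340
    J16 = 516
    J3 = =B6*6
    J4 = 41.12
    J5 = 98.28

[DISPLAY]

 ┃  2        0       0     ┃━━━━━━━━━━━━━━━┓ 
 ┃  3        0       0     ┃vas            ┃ 
 ┃  4        0       0     ┃───────────────┨ 
 ┃  5        0       0  -24┃       ####  ##┃ 
 ┃  6        0       0     ┃   ####        ┃ 
 ┗━━━━━━━━━━━━━━━━━━━━━━━━━┛               ┃ 
                ┃                          ┃ 
                ┃                          ┃ 
                ┃                          ┃ 
                ┃                          ┃ 
                ┃          ****            ┃ 
                ┃              ******      ┃ 
                ┗━━━━━━━━━━━━━━━━━━━━━━━━━━┛ 
                                             
                                             
                                             
                                             


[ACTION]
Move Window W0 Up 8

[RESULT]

 ┃  2        0       0     ┃               ┃ 
 ┃  3        0       0     ┃               ┃ 
 ┃  4        0       0     ┃***            ┃ 
 ┃  5        0       0  -24┃   ******      ┃ 
 ┃  6        0       0     ┃━━━━━━━━━━━━━━━┛ 
 ┗━━━━━━━━━━━━━━━━━━━━━━━━━┛                 
                                             
                                             
                                             
                                             
                                             
                                             
                                             
                                             
                                             
                                             
                                             


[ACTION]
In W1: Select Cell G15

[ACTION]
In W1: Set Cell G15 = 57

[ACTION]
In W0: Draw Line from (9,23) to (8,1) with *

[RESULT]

 ┃  2        0       0     ┃               ┃ 
 ┃  3        0       0     ┃               ┃ 
 ┃  4        0       0     ┃***            ┃ 
 ┃  5        0       0  -24┃*  ******      ┃ 
 ┃  6        0       0     ┃━━━━━━━━━━━━━━━┛ 
 ┗━━━━━━━━━━━━━━━━━━━━━━━━━┛                 
                                             
                                             
                                             
                                             
                                             
                                             
                                             
                                             
                                             
                                             
                                             


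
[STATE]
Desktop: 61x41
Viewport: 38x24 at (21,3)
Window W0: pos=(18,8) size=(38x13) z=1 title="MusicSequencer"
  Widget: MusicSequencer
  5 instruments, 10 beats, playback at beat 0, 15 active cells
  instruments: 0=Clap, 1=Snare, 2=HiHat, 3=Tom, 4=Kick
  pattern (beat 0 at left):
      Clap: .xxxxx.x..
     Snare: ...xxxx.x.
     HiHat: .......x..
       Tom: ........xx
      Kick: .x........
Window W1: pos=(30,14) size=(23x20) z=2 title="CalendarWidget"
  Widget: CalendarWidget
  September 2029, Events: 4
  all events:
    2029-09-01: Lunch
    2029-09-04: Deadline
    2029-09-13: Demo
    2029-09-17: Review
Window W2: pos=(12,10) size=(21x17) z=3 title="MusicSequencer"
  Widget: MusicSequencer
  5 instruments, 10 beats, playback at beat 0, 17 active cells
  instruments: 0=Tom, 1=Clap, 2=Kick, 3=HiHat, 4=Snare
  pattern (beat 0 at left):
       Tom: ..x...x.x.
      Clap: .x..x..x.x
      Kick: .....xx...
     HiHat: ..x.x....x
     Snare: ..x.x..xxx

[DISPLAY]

                                      
                                      
                                      
                                      
                                      
━━━━━━━━━━━━━━━━━━━━━━━━━━━━━━━━━━┓   
usicSequencer                     ┃   
━━━━━━━━━━━┓──────────────────────┨   
quencer    ┃89                    ┃   
───────────┨··                    ┃   
23456789   ┃█·                    ┃   
█···█·█·   ┃━━━━━━━━━━━━━━━━━━━┓  ┃   
··█··█·█   ┃alendarWidget      ┃  ┃   
···██···   ┃───────────────────┨  ┃   
█·█····█   ┃  September 2029   ┃  ┃   
█·█··███   ┃ Tu We Th Fr Sa Su ┃  ┃   
           ┃              1*  2┃  ┃   
           ┃  4*  5  6  7  8  9┃━━┛   
           ┃ 11 12 13* 14 15 16┃      
           ┃* 18 19 20 21 22 23┃      
           ┃ 25 26 27 28 29 30 ┃      
           ┃                   ┃      
           ┃                   ┃      
━━━━━━━━━━━┛                   ┃      


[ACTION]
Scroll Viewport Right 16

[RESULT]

                                      
                                      
                                      
                                      
                                      
━━━━━━━━━━━━━━━━━━━━━━━━━━━━━━━━┓     
icSequencer                     ┃     
━━━━━━━━━┓──────────────────────┨     
encer    ┃89                    ┃     
─────────┨··                    ┃     
456789   ┃█·                    ┃     
··█·█·   ┃━━━━━━━━━━━━━━━━━━━┓  ┃     
█··█·█   ┃alendarWidget      ┃  ┃     
·██···   ┃───────────────────┨  ┃     
█····█   ┃  September 2029   ┃  ┃     
█··███   ┃ Tu We Th Fr Sa Su ┃  ┃     
         ┃              1*  2┃  ┃     
         ┃  4*  5  6  7  8  9┃━━┛     
         ┃ 11 12 13* 14 15 16┃        
         ┃* 18 19 20 21 22 23┃        
         ┃ 25 26 27 28 29 30 ┃        
         ┃                   ┃        
         ┃                   ┃        
━━━━━━━━━┛                   ┃        


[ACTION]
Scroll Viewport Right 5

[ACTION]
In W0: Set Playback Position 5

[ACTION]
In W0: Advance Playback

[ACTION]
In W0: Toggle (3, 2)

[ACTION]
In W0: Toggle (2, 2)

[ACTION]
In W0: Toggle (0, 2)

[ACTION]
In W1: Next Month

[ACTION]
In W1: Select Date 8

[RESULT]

                                      
                                      
                                      
                                      
                                      
━━━━━━━━━━━━━━━━━━━━━━━━━━━━━━━━┓     
icSequencer                     ┃     
━━━━━━━━━┓──────────────────────┨     
encer    ┃89                    ┃     
─────────┨··                    ┃     
456789   ┃█·                    ┃     
··█·█·   ┃━━━━━━━━━━━━━━━━━━━┓  ┃     
█··█·█   ┃alendarWidget      ┃  ┃     
·██···   ┃───────────────────┨  ┃     
█····█   ┃   October 2029    ┃  ┃     
█··███   ┃ Tu We Th Fr Sa Su ┃  ┃     
         ┃  2  3  4  5  6  7 ┃  ┃     
         ┃8]  9 10 11 12 13 1┃━━┛     
         ┃ 16 17 18 19 20 21 ┃        
         ┃ 23 24 25 26 27 28 ┃        
         ┃ 30 31             ┃        
         ┃                   ┃        
         ┃                   ┃        
━━━━━━━━━┛                   ┃        


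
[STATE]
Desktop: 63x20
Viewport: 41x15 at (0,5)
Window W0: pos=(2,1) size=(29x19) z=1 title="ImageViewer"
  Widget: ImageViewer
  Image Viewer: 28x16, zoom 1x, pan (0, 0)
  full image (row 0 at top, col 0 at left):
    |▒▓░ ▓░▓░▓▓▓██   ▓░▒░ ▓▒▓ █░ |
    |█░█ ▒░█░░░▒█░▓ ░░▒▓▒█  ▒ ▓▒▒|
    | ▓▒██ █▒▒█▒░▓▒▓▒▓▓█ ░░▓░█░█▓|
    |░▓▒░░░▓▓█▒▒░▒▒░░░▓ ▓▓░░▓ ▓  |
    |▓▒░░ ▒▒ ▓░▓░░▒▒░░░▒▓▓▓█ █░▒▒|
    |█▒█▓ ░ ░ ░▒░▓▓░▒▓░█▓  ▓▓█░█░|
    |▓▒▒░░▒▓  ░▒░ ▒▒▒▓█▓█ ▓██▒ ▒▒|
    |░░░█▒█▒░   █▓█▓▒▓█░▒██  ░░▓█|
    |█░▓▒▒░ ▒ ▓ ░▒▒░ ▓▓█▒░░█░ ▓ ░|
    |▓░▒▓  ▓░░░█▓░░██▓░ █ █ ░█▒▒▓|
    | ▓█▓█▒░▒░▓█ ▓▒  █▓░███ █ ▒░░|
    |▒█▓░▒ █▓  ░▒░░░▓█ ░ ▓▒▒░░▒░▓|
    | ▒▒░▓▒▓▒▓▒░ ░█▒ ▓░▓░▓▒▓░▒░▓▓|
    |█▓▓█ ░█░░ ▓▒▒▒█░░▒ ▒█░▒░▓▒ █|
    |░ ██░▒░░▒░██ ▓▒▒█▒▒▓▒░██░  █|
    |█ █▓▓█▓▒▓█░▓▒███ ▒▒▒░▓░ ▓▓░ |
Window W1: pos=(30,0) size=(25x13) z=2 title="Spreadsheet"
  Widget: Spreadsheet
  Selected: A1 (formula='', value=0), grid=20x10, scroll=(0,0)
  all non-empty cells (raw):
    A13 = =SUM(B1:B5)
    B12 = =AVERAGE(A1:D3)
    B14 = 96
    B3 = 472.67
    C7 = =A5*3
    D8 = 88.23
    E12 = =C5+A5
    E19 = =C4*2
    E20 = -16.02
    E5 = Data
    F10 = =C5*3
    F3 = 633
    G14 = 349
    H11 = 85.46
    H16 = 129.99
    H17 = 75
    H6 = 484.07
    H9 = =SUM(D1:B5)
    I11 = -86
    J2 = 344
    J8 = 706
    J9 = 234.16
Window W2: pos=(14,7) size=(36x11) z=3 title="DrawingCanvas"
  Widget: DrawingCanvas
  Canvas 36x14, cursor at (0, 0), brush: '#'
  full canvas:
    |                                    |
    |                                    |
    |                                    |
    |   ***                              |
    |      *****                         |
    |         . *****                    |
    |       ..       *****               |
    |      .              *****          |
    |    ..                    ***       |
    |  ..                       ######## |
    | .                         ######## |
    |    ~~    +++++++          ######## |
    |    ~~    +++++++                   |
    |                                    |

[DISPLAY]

  ┃█░█ ▒░█░░░▒█░▓ ░░▒▓▒█  ▒ ▓▒┃----------
  ┃ ▓▒██ █▒▒█▒░▓▒▓▒▓▓█ ░░▓░█░█┃  1      [
  ┃░▓▒░░░▓▓█▒▒┏━━━━━━━━━━━━━━━━━━━━━━━━━━
  ┃▓▒░░ ▒▒ ▓░▓┃ DrawingCanvas            
  ┃█▒█▓ ░ ░ ░▒┠──────────────────────────
  ┃▓▒▒░░▒▓  ░▒┃+                         
  ┃░░░█▒█▒░   ┃                          
  ┃█░▓▒▒░ ▒ ▓ ┃                          
  ┃▓░▒▓  ▓░░░█┃   ***                    
  ┃ ▓█▓█▒░▒░▓█┃      *****               
  ┃▒█▓░▒ █▓  ░┃         . *****          
  ┃ ▒▒░▓▒▓▒▓▒░┃       ..       *****     
  ┃█▓▓█ ░█░░ ▓┗━━━━━━━━━━━━━━━━━━━━━━━━━━
  ┃░ ██░▒░░▒░██ ▓▒▒█▒▒▓▒░██░  ┃          
  ┗━━━━━━━━━━━━━━━━━━━━━━━━━━━┛          


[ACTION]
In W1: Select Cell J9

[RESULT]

  ┃█░█ ▒░█░░░▒█░▓ ░░▒▓▒█  ▒ ▓▒┃----------
  ┃ ▓▒██ █▒▒█▒░▓▒▓▒▓▓█ ░░▓░█░█┃  1       
  ┃░▓▒░░░▓▓█▒▒┏━━━━━━━━━━━━━━━━━━━━━━━━━━
  ┃▓▒░░ ▒▒ ▓░▓┃ DrawingCanvas            
  ┃█▒█▓ ░ ░ ░▒┠──────────────────────────
  ┃▓▒▒░░▒▓  ░▒┃+                         
  ┃░░░█▒█▒░   ┃                          
  ┃█░▓▒▒░ ▒ ▓ ┃                          
  ┃▓░▒▓  ▓░░░█┃   ***                    
  ┃ ▓█▓█▒░▒░▓█┃      *****               
  ┃▒█▓░▒ █▓  ░┃         . *****          
  ┃ ▒▒░▓▒▓▒▓▒░┃       ..       *****     
  ┃█▓▓█ ░█░░ ▓┗━━━━━━━━━━━━━━━━━━━━━━━━━━
  ┃░ ██░▒░░▒░██ ▓▒▒█▒▒▓▒░██░  ┃          
  ┗━━━━━━━━━━━━━━━━━━━━━━━━━━━┛          


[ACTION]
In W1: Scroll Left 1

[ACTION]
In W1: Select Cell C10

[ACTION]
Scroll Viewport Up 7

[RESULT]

                              ┏━━━━━━━━━━
  ┏━━━━━━━━━━━━━━━━━━━━━━━━━━━┃ Spreadshe
  ┃ ImageViewer               ┠──────────
  ┠───────────────────────────┃C10:      
  ┃▒▓░ ▓░▓░▓▓▓██   ▓░▒░ ▓▒▓ █░┃       A  
  ┃█░█ ▒░█░░░▒█░▓ ░░▒▓▒█  ▒ ▓▒┃----------
  ┃ ▓▒██ █▒▒█▒░▓▒▓▒▓▓█ ░░▓░█░█┃  1       
  ┃░▓▒░░░▓▓█▒▒┏━━━━━━━━━━━━━━━━━━━━━━━━━━
  ┃▓▒░░ ▒▒ ▓░▓┃ DrawingCanvas            
  ┃█▒█▓ ░ ░ ░▒┠──────────────────────────
  ┃▓▒▒░░▒▓  ░▒┃+                         
  ┃░░░█▒█▒░   ┃                          
  ┃█░▓▒▒░ ▒ ▓ ┃                          
  ┃▓░▒▓  ▓░░░█┃   ***                    
  ┃ ▓█▓█▒░▒░▓█┃      *****               


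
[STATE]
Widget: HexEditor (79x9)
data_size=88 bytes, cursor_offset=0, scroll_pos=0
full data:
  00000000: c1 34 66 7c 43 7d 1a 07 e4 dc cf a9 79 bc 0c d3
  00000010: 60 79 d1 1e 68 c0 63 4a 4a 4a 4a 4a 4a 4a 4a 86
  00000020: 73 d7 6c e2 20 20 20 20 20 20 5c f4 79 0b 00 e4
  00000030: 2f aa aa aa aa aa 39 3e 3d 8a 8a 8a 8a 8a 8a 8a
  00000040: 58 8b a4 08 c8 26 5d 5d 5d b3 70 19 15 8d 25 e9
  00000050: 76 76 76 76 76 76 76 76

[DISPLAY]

00000000  C1 34 66 7c 43 7d 1a 07  e4 dc cf a9 79 bc 0c d3  |.4f|C}......y...| 
00000010  60 79 d1 1e 68 c0 63 4a  4a 4a 4a 4a 4a 4a 4a 86  |`y..h.cJJJJJJJJ.| 
00000020  73 d7 6c e2 20 20 20 20  20 20 5c f4 79 0b 00 e4  |s.l.      \.y...| 
00000030  2f aa aa aa aa aa 39 3e  3d 8a 8a 8a 8a 8a 8a 8a  |/.....9>=.......| 
00000040  58 8b a4 08 c8 26 5d 5d  5d b3 70 19 15 8d 25 e9  |X....&]]].p...%.| 
00000050  76 76 76 76 76 76 76 76                           |vvvvvvvv        | 
                                                                               
                                                                               
                                                                               


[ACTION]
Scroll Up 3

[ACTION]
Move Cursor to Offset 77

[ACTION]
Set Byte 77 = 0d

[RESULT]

00000000  c1 34 66 7c 43 7d 1a 07  e4 dc cf a9 79 bc 0c d3  |.4f|C}......y...| 
00000010  60 79 d1 1e 68 c0 63 4a  4a 4a 4a 4a 4a 4a 4a 86  |`y..h.cJJJJJJJJ.| 
00000020  73 d7 6c e2 20 20 20 20  20 20 5c f4 79 0b 00 e4  |s.l.      \.y...| 
00000030  2f aa aa aa aa aa 39 3e  3d 8a 8a 8a 8a 8a 8a 8a  |/.....9>=.......| 
00000040  58 8b a4 08 c8 26 5d 5d  5d b3 70 19 15 0D 25 e9  |X....&]]].p...%.| 
00000050  76 76 76 76 76 76 76 76                           |vvvvvvvv        | 
                                                                               
                                                                               
                                                                               


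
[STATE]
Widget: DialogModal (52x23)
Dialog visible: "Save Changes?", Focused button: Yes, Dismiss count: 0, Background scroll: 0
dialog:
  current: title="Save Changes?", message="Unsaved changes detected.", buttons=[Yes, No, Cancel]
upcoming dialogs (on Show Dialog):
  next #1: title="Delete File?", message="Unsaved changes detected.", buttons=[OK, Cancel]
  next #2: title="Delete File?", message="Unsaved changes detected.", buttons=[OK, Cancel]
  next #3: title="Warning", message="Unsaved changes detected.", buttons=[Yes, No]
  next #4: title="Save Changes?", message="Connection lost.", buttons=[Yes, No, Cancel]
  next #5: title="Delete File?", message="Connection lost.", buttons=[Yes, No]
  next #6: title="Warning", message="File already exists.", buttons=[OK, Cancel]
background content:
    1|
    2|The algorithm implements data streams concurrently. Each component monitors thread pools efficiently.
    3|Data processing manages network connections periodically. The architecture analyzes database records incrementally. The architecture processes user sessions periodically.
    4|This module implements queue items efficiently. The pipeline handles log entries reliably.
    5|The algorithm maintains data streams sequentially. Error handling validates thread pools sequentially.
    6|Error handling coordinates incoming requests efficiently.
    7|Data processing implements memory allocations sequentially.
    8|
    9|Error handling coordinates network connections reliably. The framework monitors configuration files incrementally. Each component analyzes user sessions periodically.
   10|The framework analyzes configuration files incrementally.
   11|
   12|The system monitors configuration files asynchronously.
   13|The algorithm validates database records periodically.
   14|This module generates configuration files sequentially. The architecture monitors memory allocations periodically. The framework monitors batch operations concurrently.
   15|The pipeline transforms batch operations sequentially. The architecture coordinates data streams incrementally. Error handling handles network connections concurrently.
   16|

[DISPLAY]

                                                    
The algorithm implements data streams concurrently. 
Data processing manages network connections periodic
This module implements queue items efficiently. The 
The algorithm maintains data streams sequentially. E
Error handling coordinates incoming requests efficie
Data processing implements memory allocations sequen
                                                    
Error handling coordinates network connections relia
The framewo┌───────────────────────────┐es increment
           │       Save Changes?       │            
The system │ Unsaved changes detected. │asynchronous
The algorit│    [Yes]  No   Cancel     │ periodicall
This module└───────────────────────────┘s sequential
The pipeline transforms batch operations sequentiall
                                                    
                                                    
                                                    
                                                    
                                                    
                                                    
                                                    
                                                    


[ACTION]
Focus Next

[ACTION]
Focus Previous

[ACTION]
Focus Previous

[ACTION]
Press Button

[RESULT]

                                                    
The algorithm implements data streams concurrently. 
Data processing manages network connections periodic
This module implements queue items efficiently. The 
The algorithm maintains data streams sequentially. E
Error handling coordinates incoming requests efficie
Data processing implements memory allocations sequen
                                                    
Error handling coordinates network connections relia
The framework analyzes configuration files increment
                                                    
The system monitors configuration files asynchronous
The algorithm validates database records periodicall
This module generates configuration files sequential
The pipeline transforms batch operations sequentiall
                                                    
                                                    
                                                    
                                                    
                                                    
                                                    
                                                    
                                                    


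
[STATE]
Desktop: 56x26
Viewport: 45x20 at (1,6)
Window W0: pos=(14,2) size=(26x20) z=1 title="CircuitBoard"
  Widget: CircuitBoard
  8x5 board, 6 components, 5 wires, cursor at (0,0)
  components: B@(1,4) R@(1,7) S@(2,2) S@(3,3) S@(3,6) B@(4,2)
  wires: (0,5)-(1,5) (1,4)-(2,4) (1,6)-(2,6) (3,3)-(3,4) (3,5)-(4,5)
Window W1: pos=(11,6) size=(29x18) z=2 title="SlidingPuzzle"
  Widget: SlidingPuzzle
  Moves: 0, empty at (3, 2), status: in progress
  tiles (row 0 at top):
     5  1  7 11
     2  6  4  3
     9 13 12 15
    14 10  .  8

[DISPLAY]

          ┏━━━━━━━━━━━━━━━━━━━━━━━━━━━┓      
          ┃ SlidingPuzzle             ┃      
          ┠───────────────────────────┨      
          ┃┌────┬────┬────┬────┐      ┃      
          ┃│  5 │  1 │  7 │ 11 │      ┃      
          ┃├────┼────┼────┼────┤      ┃      
          ┃│  2 │  6 │  4 │  3 │      ┃      
          ┃├────┼────┼────┼────┤      ┃      
          ┃│  9 │ 13 │ 12 │ 15 │      ┃      
          ┃├────┼────┼────┼────┤      ┃      
          ┃│ 14 │ 10 │    │  8 │      ┃      
          ┃└────┴────┴────┴────┘      ┃      
          ┃Moves: 0                   ┃      
          ┃                           ┃      
          ┃                           ┃      
          ┃                           ┃      
          ┃                           ┃      
          ┗━━━━━━━━━━━━━━━━━━━━━━━━━━━┛      
                                             
                                             


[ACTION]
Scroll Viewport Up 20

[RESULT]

                                             
                                             
             ┏━━━━━━━━━━━━━━━━━━━━━━━━┓      
             ┃ CircuitBoard           ┃      
             ┠────────────────────────┨      
             ┃   0 1 2 3 4 5 6 7      ┃      
          ┏━━━━━━━━━━━━━━━━━━━━━━━━━━━┓      
          ┃ SlidingPuzzle             ┃      
          ┠───────────────────────────┨      
          ┃┌────┬────┬────┬────┐      ┃      
          ┃│  5 │  1 │  7 │ 11 │      ┃      
          ┃├────┼────┼────┼────┤      ┃      
          ┃│  2 │  6 │  4 │  3 │      ┃      
          ┃├────┼────┼────┼────┤      ┃      
          ┃│  9 │ 13 │ 12 │ 15 │      ┃      
          ┃├────┼────┼────┼────┤      ┃      
          ┃│ 14 │ 10 │    │  8 │      ┃      
          ┃└────┴────┴────┴────┘      ┃      
          ┃Moves: 0                   ┃      
          ┃                           ┃      


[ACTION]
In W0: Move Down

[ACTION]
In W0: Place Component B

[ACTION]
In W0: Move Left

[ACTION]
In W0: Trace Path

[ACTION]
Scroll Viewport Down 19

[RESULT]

          ┏━━━━━━━━━━━━━━━━━━━━━━━━━━━┓      
          ┃ SlidingPuzzle             ┃      
          ┠───────────────────────────┨      
          ┃┌────┬────┬────┬────┐      ┃      
          ┃│  5 │  1 │  7 │ 11 │      ┃      
          ┃├────┼────┼────┼────┤      ┃      
          ┃│  2 │  6 │  4 │  3 │      ┃      
          ┃├────┼────┼────┼────┤      ┃      
          ┃│  9 │ 13 │ 12 │ 15 │      ┃      
          ┃├────┼────┼────┼────┤      ┃      
          ┃│ 14 │ 10 │    │  8 │      ┃      
          ┃└────┴────┴────┴────┘      ┃      
          ┃Moves: 0                   ┃      
          ┃                           ┃      
          ┃                           ┃      
          ┃                           ┃      
          ┃                           ┃      
          ┗━━━━━━━━━━━━━━━━━━━━━━━━━━━┛      
                                             
                                             


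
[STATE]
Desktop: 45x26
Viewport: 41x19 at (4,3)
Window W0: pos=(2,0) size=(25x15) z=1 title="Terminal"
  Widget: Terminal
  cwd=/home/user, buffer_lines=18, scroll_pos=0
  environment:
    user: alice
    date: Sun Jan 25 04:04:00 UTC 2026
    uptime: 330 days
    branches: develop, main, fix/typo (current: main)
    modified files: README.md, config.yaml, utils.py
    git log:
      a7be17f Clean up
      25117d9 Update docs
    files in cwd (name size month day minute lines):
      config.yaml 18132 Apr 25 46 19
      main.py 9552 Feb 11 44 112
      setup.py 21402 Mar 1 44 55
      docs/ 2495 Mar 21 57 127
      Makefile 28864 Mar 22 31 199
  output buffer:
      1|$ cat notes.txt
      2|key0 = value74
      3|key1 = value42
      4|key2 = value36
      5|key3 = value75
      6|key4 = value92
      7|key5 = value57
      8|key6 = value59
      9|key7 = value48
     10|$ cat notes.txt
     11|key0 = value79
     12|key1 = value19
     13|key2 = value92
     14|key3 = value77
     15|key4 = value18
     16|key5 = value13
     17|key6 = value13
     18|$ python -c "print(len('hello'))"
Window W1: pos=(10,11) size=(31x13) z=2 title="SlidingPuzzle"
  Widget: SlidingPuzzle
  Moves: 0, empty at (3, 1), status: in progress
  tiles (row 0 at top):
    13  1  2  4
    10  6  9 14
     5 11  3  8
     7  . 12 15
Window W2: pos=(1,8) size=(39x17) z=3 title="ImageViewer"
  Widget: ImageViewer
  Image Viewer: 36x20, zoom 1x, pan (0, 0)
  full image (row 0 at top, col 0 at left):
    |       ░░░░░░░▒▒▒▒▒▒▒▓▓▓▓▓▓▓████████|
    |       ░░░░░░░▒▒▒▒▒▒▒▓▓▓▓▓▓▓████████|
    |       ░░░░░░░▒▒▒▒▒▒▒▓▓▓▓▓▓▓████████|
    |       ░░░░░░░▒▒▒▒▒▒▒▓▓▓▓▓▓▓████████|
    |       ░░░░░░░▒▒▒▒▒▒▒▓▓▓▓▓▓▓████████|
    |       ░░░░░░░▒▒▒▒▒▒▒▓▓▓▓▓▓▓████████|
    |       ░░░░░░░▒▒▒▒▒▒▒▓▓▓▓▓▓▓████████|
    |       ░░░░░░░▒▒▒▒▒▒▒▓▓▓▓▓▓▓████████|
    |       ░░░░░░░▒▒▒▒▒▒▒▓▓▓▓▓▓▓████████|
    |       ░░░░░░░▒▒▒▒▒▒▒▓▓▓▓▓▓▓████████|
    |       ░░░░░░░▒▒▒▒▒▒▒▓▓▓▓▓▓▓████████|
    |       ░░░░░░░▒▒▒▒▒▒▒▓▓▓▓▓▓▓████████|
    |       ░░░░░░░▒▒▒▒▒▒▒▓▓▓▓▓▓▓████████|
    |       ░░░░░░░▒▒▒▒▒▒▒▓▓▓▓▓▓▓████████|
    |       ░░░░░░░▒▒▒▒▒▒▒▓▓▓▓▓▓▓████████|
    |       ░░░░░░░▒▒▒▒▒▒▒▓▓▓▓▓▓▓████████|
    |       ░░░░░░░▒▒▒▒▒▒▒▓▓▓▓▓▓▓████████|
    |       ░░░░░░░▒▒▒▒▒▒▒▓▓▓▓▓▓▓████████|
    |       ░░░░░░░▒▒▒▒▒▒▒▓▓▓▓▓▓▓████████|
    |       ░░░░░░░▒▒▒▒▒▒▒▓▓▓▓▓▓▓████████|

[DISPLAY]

 cat notes.txt        ┃                  
ey0 = value74         ┃                  
ey1 = value42         ┃                  
ey2 = value36         ┃                  
ey3 = value75         ┃                  
━━━━━━━━━━━━━━━━━━━━━━━━━━━━━━━━━━━┓     
mageViewer                         ┃     
───────────────────────────────────┨     
     ░░░░░░░▒▒▒▒▒▒▒▓▓▓▓▓▓▓████████ ┃┓    
     ░░░░░░░▒▒▒▒▒▒▒▓▓▓▓▓▓▓████████ ┃┃    
     ░░░░░░░▒▒▒▒▒▒▒▓▓▓▓▓▓▓████████ ┃┨    
     ░░░░░░░▒▒▒▒▒▒▒▓▓▓▓▓▓▓████████ ┃┃    
     ░░░░░░░▒▒▒▒▒▒▒▓▓▓▓▓▓▓████████ ┃┃    
     ░░░░░░░▒▒▒▒▒▒▒▓▓▓▓▓▓▓████████ ┃┃    
     ░░░░░░░▒▒▒▒▒▒▒▓▓▓▓▓▓▓████████ ┃┃    
     ░░░░░░░▒▒▒▒▒▒▒▓▓▓▓▓▓▓████████ ┃┃    
     ░░░░░░░▒▒▒▒▒▒▒▓▓▓▓▓▓▓████████ ┃┃    
     ░░░░░░░▒▒▒▒▒▒▒▓▓▓▓▓▓▓████████ ┃┃    
     ░░░░░░░▒▒▒▒▒▒▒▓▓▓▓▓▓▓████████ ┃┃    


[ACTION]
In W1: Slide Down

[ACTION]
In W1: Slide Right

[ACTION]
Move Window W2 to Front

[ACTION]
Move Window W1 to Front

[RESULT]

 cat notes.txt        ┃                  
ey0 = value74         ┃                  
ey1 = value42         ┃                  
ey2 = value36         ┃                  
ey3 = value75         ┃                  
━━━━━━━━━━━━━━━━━━━━━━━━━━━━━━━━━━━┓     
mageViewer                         ┃     
───────────────────────────────────┨     
     ░┏━━━━━━━━━━━━━━━━━━━━━━━━━━━━━┓    
     ░┃ SlidingPuzzle               ┃    
     ░┠─────────────────────────────┨    
     ░┃┌────┬────┬────┬────┐        ┃    
     ░┃│ 13 │  1 │  2 │  4 │        ┃    
     ░┃├────┼────┼────┼────┤        ┃    
     ░┃│ 10 │  6 │  9 │ 14 │        ┃    
     ░┃├────┼────┼────┼────┤        ┃    
     ░┃│    │  5 │  3 │  8 │        ┃    
     ░┃├────┼────┼────┼────┤        ┃    
     ░┃│  7 │ 11 │ 12 │ 15 │        ┃    


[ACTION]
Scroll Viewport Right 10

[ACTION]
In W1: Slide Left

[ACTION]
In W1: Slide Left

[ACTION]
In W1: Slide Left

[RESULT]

 cat notes.txt        ┃                  
ey0 = value74         ┃                  
ey1 = value42         ┃                  
ey2 = value36         ┃                  
ey3 = value75         ┃                  
━━━━━━━━━━━━━━━━━━━━━━━━━━━━━━━━━━━┓     
mageViewer                         ┃     
───────────────────────────────────┨     
     ░┏━━━━━━━━━━━━━━━━━━━━━━━━━━━━━┓    
     ░┃ SlidingPuzzle               ┃    
     ░┠─────────────────────────────┨    
     ░┃┌────┬────┬────┬────┐        ┃    
     ░┃│ 13 │  1 │  2 │  4 │        ┃    
     ░┃├────┼────┼────┼────┤        ┃    
     ░┃│ 10 │  6 │  9 │ 14 │        ┃    
     ░┃├────┼────┼────┼────┤        ┃    
     ░┃│  5 │  3 │  8 │    │        ┃    
     ░┃├────┼────┼────┼────┤        ┃    
     ░┃│  7 │ 11 │ 12 │ 15 │        ┃    


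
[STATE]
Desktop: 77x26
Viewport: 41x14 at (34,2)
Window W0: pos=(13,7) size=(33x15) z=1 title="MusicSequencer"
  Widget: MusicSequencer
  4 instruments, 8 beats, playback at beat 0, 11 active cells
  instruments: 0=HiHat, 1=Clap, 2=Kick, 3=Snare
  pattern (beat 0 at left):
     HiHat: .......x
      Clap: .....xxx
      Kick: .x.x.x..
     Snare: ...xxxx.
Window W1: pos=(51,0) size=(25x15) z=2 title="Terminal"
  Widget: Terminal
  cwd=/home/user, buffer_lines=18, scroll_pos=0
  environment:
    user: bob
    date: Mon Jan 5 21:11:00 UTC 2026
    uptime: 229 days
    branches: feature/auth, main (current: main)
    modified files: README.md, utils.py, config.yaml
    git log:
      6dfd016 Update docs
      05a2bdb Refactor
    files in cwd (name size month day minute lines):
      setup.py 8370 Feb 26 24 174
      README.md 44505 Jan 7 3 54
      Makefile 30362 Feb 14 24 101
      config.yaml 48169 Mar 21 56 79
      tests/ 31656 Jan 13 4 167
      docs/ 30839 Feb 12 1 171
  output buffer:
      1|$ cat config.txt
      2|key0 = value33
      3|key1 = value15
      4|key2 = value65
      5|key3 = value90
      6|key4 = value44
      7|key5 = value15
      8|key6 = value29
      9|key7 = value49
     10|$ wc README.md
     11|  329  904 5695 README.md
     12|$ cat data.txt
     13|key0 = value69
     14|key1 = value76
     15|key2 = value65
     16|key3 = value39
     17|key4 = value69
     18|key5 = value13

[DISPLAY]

                 ┠───────────────────────
                 ┃$ cat config.txt       
                 ┃key0 = value33         
                 ┃key1 = value15         
                 ┃key2 = value65         
━━━━━━━━━━━┓     ┃key3 = value90         
           ┃     ┃key4 = value44         
───────────┨     ┃key5 = value15         
           ┃     ┃key6 = value29         
           ┃     ┃key7 = value49         
           ┃     ┃$ wc README.md         
           ┃     ┃  329  904 5695 README.
           ┃     ┗━━━━━━━━━━━━━━━━━━━━━━━
           ┃                             


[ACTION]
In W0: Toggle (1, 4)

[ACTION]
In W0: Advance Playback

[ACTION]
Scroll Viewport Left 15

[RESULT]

                                ┠────────
                                ┃$ cat co
                                ┃key0 = v
                                ┃key1 = v
                                ┃key2 = v
━━━━━━━━━━━━━━━━━━━━━━━━━━┓     ┃key3 = v
cSequencer                ┃     ┃key4 = v
──────────────────────────┨     ┃key5 = v
 0▼234567                 ┃     ┃key6 = v
t·······█                 ┃     ┃key7 = v
p····████                 ┃     ┃$ wc REA
k·█·█·█··                 ┃     ┃  329  9
e···████·                 ┃     ┗━━━━━━━━
                          ┃              


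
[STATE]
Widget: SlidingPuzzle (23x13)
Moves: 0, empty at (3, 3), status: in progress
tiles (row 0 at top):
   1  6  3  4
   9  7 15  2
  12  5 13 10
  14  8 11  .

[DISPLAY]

┌────┬────┬────┬────┐  
│  1 │  6 │  3 │  4 │  
├────┼────┼────┼────┤  
│  9 │  7 │ 15 │  2 │  
├────┼────┼────┼────┤  
│ 12 │  5 │ 13 │ 10 │  
├────┼────┼────┼────┤  
│ 14 │  8 │ 11 │    │  
└────┴────┴────┴────┘  
Moves: 0               
                       
                       
                       


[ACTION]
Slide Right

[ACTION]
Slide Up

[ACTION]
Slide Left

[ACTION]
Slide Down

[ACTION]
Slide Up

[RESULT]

┌────┬────┬────┬────┐  
│  1 │  6 │  3 │  4 │  
├────┼────┼────┼────┤  
│  9 │  7 │ 15 │  2 │  
├────┼────┼────┼────┤  
│ 12 │  5 │ 13 │ 10 │  
├────┼────┼────┼────┤  
│ 14 │  8 │ 11 │    │  
└────┴────┴────┴────┘  
Moves: 4               
                       
                       
                       
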